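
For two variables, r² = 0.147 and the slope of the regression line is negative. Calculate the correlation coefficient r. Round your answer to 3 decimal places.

-0.383

|r| = √0.147 = 0.383
The association is negative, so r = −0.383.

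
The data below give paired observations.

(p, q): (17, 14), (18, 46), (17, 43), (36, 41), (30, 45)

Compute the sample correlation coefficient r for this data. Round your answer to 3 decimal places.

n = 5, Σp = 118, Σq = 189, Σp² = 3098, Σq² = 7867, Σpq = 4623
nΣpq − ΣpΣq = 23115 − 22302 = 813
nΣp² − (Σp)² = 15490 − 13924 = 1566; nΣq² − (Σq)² = 39335 − 35721 = 3614
r = 813 / √(1566 × 3614) = 813 / 2378.9754 ≈ 0.342

0.342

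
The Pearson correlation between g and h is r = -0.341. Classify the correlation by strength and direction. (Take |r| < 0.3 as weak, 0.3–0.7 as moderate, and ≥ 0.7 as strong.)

moderate negative

r = -0.341 < 0 so the relationship is negative.
|r| = 0.341, which falls in the moderate range.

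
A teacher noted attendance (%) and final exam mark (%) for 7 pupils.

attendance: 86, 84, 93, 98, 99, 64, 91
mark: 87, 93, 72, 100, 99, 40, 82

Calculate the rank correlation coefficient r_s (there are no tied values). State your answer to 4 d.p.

0.6071

Rank attendance: 3, 2, 5, 6, 7, 1, 4
Rank mark: 4, 5, 2, 7, 6, 1, 3
d = rank(attendance) − rank(mark): -1, -3, 3, -1, 1, 0, 1; Σd² = 22
ρ = 1 − 6Σd² / [n(n²−1)] = 1 − 6×22 / (7×48) = 1 − 132/336 ≈ 0.6071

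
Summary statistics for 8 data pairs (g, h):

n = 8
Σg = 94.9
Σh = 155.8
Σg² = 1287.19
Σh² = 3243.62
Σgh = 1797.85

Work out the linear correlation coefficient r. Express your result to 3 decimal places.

r = (nΣgh − ΣgΣh) / √[(nΣg² − (Σg)²)(nΣh² − (Σh)²)]
Numerator: 8×1797.85 − 94.9×155.8 = -402.62
Denominator: √[(10297.52 − 9006.01)(25948.96 − 24273.64)] = √[1291.51 × 1675.32] = 1470.9495
r = -402.62 / 1470.9495 ≈ -0.274

-0.274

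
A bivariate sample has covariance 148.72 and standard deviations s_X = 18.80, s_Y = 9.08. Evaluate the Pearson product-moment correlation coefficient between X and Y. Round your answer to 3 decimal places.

r = Cov(X,Y) / (s_X · s_Y) = 148.72 / (18.80 × 9.08)
  = 148.72 / 170.7040 ≈ 0.871

0.871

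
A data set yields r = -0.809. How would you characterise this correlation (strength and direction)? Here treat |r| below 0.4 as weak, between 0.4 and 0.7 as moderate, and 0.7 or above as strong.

r = -0.809 < 0 so the relationship is negative.
|r| = 0.809, which falls in the strong range.

strong negative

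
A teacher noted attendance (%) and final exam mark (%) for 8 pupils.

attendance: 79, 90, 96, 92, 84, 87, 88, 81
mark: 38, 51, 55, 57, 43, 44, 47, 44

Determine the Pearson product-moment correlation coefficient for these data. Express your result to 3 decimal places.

n = 8, Σx = 697, Σy = 379, Σx² = 60951, Σy² = 18249, Σxy = 33256
nΣxy − ΣxΣy = 266048 − 264163 = 1885
nΣx² − (Σx)² = 487608 − 485809 = 1799; nΣy² − (Σy)² = 145992 − 143641 = 2351
r = 1885 / √(1799 × 2351) = 1885 / 2056.5624 ≈ 0.917

0.917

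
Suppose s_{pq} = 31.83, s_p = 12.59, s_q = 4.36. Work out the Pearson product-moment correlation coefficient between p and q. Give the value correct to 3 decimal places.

r = Cov(p,q) / (s_p · s_q) = 31.83 / (12.59 × 4.36)
  = 31.83 / 54.8924 ≈ 0.580

0.580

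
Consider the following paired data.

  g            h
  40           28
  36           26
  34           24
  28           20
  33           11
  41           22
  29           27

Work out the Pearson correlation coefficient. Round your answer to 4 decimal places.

n = 7, Σg = 241, Σh = 158, Σg² = 8447, Σh² = 3770, Σgh = 5480
nΣgh − ΣgΣh = 38360 − 38078 = 282
nΣg² − (Σg)² = 59129 − 58081 = 1048; nΣh² − (Σh)² = 26390 − 24964 = 1426
r = 282 / √(1048 × 1426) = 282 / 1222.4762 ≈ 0.2307

0.2307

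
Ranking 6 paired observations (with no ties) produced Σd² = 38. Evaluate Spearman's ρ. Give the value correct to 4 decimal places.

ρ = 1 − 6Σd² / [n(n²−1)] = 1 − 6×38 / (6×35)
  = 1 − 228/210 = 1 − 1.08571 ≈ -0.0857

-0.0857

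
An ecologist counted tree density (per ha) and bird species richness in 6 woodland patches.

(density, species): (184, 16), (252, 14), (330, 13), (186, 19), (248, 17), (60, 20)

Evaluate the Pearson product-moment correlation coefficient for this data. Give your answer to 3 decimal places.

-0.866

n = 6, Σx = 1260, Σy = 99, Σx² = 305960, Σy² = 1671, Σxy = 19712
nΣxy − ΣxΣy = 118272 − 124740 = -6468
nΣx² − (Σx)² = 1835760 − 1587600 = 248160; nΣy² − (Σy)² = 10026 − 9801 = 225
r = -6468 / √(248160 × 225) = -6468 / 7472.3490 ≈ -0.866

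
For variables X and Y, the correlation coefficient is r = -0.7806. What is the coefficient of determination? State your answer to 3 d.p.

r² = (-0.7806)² = 0.609

0.609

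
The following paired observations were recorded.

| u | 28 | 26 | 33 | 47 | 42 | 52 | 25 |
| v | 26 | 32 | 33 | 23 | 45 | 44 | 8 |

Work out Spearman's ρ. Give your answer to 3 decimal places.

Rank u: 3, 2, 4, 6, 5, 7, 1
Rank v: 3, 4, 5, 2, 7, 6, 1
d = rank(u) − rank(v): 0, -2, -1, 4, -2, 1, 0; Σd² = 26
ρ = 1 − 6Σd² / [n(n²−1)] = 1 − 6×26 / (7×48) = 1 − 156/336 ≈ 0.536

0.536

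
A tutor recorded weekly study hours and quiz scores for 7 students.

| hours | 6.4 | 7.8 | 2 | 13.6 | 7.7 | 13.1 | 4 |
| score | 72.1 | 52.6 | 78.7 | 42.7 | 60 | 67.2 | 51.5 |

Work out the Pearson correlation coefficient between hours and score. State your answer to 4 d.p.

-0.4713

n = 7, Σx = 54.6, Σy = 424.8, Σx² = 537.66, Σy² = 26750.24, Σxy = 3158.16
nΣxy − ΣxΣy = 22107.12 − 23194.08 = -1086.96
nΣx² − (Σx)² = 3763.62 − 2981.16 = 782.46; nΣy² − (Σy)² = 187251.68 − 180455.04 = 6796.64
r = -1086.96 / √(782.46 × 6796.64) = -1086.96 / 2306.1004 ≈ -0.4713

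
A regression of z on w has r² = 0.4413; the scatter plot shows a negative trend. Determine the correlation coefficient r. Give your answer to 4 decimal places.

|r| = √0.4413 = 0.6643
The association is negative, so r = −0.6643.

-0.6643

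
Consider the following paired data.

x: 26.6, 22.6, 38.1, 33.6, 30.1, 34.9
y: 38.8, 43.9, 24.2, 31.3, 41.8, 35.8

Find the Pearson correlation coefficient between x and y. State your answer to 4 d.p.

n = 6, Σx = 185.9, Σy = 215.8, Σx² = 5922.91, Σy² = 8026.86, Σxy = 6505.52
nΣxy − ΣxΣy = 39033.12 − 40117.22 = -1084.1
nΣx² − (Σx)² = 35537.46 − 34558.81 = 978.65; nΣy² − (Σy)² = 48161.16 − 46569.64 = 1591.52
r = -1084.1 / √(978.65 × 1591.52) = -1084.1 / 1248.0148 ≈ -0.8687

-0.8687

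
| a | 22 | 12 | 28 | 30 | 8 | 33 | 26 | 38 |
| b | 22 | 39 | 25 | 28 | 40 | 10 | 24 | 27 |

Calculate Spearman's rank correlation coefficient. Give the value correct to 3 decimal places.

Rank a: 3, 2, 5, 6, 1, 7, 4, 8
Rank b: 2, 7, 4, 6, 8, 1, 3, 5
d = rank(a) − rank(b): 1, -5, 1, 0, -7, 6, 1, 3; Σd² = 122
ρ = 1 − 6Σd² / [n(n²−1)] = 1 − 6×122 / (8×63) = 1 − 732/504 ≈ -0.452

-0.452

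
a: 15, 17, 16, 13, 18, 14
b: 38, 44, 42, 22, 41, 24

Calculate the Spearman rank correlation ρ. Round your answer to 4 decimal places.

Rank a: 3, 5, 4, 1, 6, 2
Rank b: 3, 6, 5, 1, 4, 2
d = rank(a) − rank(b): 0, -1, -1, 0, 2, 0; Σd² = 6
ρ = 1 − 6Σd² / [n(n²−1)] = 1 − 6×6 / (6×35) = 1 − 36/210 ≈ 0.8286

0.8286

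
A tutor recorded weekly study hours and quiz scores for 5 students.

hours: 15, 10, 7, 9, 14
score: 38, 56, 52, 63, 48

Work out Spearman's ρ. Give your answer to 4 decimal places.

-0.7000

Rank hours: 5, 3, 1, 2, 4
Rank score: 1, 4, 3, 5, 2
d = rank(hours) − rank(score): 4, -1, -2, -3, 2; Σd² = 34
ρ = 1 − 6Σd² / [n(n²−1)] = 1 − 6×34 / (5×24) = 1 − 204/120 ≈ -0.7000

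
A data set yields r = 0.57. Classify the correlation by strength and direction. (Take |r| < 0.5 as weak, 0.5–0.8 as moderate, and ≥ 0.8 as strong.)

r = 0.57 > 0 so the relationship is positive.
|r| = 0.57, which falls in the moderate range.

moderate positive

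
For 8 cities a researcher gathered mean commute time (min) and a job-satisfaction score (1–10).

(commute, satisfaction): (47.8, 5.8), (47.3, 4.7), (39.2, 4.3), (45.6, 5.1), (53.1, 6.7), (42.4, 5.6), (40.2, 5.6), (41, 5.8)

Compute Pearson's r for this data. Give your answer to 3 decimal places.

n = 8, Σx = 356.6, Σy = 43.6, Σx² = 16052.54, Σy² = 241.48, Σxy = 1956.8
nΣxy − ΣxΣy = 15654.4 − 15547.76 = 106.64
nΣx² − (Σx)² = 128420.32 − 127163.56 = 1256.76; nΣy² − (Σy)² = 1931.84 − 1900.96 = 30.88
r = 106.64 / √(1256.76 × 30.88) = 106.64 / 196.9994 ≈ 0.541

0.541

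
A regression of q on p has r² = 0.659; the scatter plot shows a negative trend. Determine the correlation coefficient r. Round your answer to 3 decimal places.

|r| = √0.659 = 0.812
The association is negative, so r = −0.812.

-0.812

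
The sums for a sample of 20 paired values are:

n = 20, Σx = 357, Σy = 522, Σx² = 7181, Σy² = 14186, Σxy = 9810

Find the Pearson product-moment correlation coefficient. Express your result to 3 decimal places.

0.730

r = (nΣxy − ΣxΣy) / √[(nΣx² − (Σx)²)(nΣy² − (Σy)²)]
Numerator: 20×9810 − 357×522 = 9846
Denominator: √[(143620 − 127449)(283720 − 272484)] = √[16171 × 11236] = 13479.5162
r = 9846 / 13479.5162 ≈ 0.730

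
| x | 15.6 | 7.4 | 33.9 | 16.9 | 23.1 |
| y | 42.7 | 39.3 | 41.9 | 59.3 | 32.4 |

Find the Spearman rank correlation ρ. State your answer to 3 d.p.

Rank x: 2, 1, 5, 3, 4
Rank y: 4, 2, 3, 5, 1
d = rank(x) − rank(y): -2, -1, 2, -2, 3; Σd² = 22
ρ = 1 − 6Σd² / [n(n²−1)] = 1 − 6×22 / (5×24) = 1 − 132/120 ≈ -0.100

-0.100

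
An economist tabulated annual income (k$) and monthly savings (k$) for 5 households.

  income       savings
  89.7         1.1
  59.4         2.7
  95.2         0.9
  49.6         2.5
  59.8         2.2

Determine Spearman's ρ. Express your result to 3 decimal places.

Rank income: 4, 2, 5, 1, 3
Rank savings: 2, 5, 1, 4, 3
d = rank(income) − rank(savings): 2, -3, 4, -3, 0; Σd² = 38
ρ = 1 − 6Σd² / [n(n²−1)] = 1 − 6×38 / (5×24) = 1 − 228/120 ≈ -0.900

-0.900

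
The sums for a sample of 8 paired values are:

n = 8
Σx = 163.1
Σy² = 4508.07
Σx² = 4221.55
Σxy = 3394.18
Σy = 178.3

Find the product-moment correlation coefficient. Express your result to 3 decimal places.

r = (nΣxy − ΣxΣy) / √[(nΣx² − (Σx)²)(nΣy² − (Σy)²)]
Numerator: 8×3394.18 − 163.1×178.3 = -1927.29
Denominator: √[(33772.4 − 26601.61)(36064.56 − 31790.89)] = √[7170.79 × 4273.67] = 5535.8459
r = -1927.29 / 5535.8459 ≈ -0.348

-0.348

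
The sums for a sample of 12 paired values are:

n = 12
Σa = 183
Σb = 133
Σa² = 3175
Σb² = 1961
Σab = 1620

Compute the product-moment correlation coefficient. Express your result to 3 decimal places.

-0.944

r = (nΣab − ΣaΣb) / √[(nΣa² − (Σa)²)(nΣb² − (Σb)²)]
Numerator: 12×1620 − 183×133 = -4899
Denominator: √[(38100 − 33489)(23532 − 17689)] = √[4611 × 5843] = 5190.5754
r = -4899 / 5190.5754 ≈ -0.944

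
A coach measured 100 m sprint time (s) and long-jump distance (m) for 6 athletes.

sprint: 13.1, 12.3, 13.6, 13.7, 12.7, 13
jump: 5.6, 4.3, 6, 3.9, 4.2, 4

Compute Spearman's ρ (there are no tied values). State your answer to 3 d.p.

-0.086

Rank sprint: 4, 1, 5, 6, 2, 3
Rank jump: 5, 4, 6, 1, 3, 2
d = rank(sprint) − rank(jump): -1, -3, -1, 5, -1, 1; Σd² = 38
ρ = 1 − 6Σd² / [n(n²−1)] = 1 − 6×38 / (6×35) = 1 − 228/210 ≈ -0.086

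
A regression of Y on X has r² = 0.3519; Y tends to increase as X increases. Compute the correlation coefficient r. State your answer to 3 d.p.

0.593

|r| = √0.3519 = 0.593
The association is positive, so r = 0.593.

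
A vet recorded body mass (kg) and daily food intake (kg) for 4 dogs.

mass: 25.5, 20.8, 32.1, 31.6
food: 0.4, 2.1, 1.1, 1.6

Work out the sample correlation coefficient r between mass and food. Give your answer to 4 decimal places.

n = 4, Σx = 110, Σy = 5.2, Σx² = 3111.86, Σy² = 8.34, Σxy = 139.75
nΣxy − ΣxΣy = 559 − 572 = -13
nΣx² − (Σx)² = 12447.44 − 12100 = 347.44; nΣy² − (Σy)² = 33.36 − 27.04 = 6.32
r = -13 / √(347.44 × 6.32) = -13 / 46.8596 ≈ -0.2774

-0.2774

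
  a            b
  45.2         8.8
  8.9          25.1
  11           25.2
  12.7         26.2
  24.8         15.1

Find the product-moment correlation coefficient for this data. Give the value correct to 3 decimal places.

-0.969

n = 5, Σa = 102.6, Σb = 100.4, Σa² = 3019.58, Σb² = 2256.94, Σab = 1605.57
nΣab − ΣaΣb = 8027.85 − 10301.04 = -2273.19
nΣa² − (Σa)² = 15097.9 − 10526.76 = 4571.14; nΣb² − (Σb)² = 11284.7 − 10080.16 = 1204.54
r = -2273.19 / √(4571.14 × 1204.54) = -2273.19 / 2346.5125 ≈ -0.969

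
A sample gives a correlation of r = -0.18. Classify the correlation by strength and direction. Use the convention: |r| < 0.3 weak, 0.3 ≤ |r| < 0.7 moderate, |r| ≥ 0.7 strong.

r = -0.18 < 0 so the relationship is negative.
|r| = 0.18, which falls in the weak range.

weak negative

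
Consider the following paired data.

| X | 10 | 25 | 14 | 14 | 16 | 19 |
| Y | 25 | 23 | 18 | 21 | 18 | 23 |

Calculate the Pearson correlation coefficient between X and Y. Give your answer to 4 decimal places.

n = 6, ΣX = 98, ΣY = 128, ΣX² = 1734, ΣY² = 2772, ΣXY = 2096
nΣXY − ΣXΣY = 12576 − 12544 = 32
nΣX² − (ΣX)² = 10404 − 9604 = 800; nΣY² − (ΣY)² = 16632 − 16384 = 248
r = 32 / √(800 × 248) = 32 / 445.4211 ≈ 0.0718

0.0718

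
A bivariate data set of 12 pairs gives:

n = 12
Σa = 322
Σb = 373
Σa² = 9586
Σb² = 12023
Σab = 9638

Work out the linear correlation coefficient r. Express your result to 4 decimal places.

r = (nΣab − ΣaΣb) / √[(nΣa² − (Σa)²)(nΣb² − (Σb)²)]
Numerator: 12×9638 − 322×373 = -4450
Denominator: √[(115032 − 103684)(144276 − 139129)] = √[11348 × 5147] = 7642.5229
r = -4450 / 7642.5229 ≈ -0.5823

-0.5823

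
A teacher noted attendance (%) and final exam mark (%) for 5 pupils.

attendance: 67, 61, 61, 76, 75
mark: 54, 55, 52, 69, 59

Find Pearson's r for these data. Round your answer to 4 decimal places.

0.8229

n = 5, Σx = 340, Σy = 289, Σx² = 23332, Σy² = 16887, Σxy = 19814
nΣxy − ΣxΣy = 99070 − 98260 = 810
nΣx² − (Σx)² = 116660 − 115600 = 1060; nΣy² − (Σy)² = 84435 − 83521 = 914
r = 810 / √(1060 × 914) = 810 / 984.2967 ≈ 0.8229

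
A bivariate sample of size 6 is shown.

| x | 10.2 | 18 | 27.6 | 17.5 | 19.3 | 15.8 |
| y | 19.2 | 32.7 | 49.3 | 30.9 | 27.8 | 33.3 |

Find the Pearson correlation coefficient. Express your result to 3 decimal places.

n = 6, Σx = 108.4, Σy = 193.2, Σx² = 2118.18, Σy² = 6704.96, Σxy = 3748.55
nΣxy − ΣxΣy = 22491.3 − 20942.88 = 1548.42
nΣx² − (Σx)² = 12709.08 − 11750.56 = 958.52; nΣy² − (Σy)² = 40229.76 − 37326.24 = 2903.52
r = 1548.42 / √(958.52 × 2903.52) = 1548.42 / 1668.2572 ≈ 0.928

0.928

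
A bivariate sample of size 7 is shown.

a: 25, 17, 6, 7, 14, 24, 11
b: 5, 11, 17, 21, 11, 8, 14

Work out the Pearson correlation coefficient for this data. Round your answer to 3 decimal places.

-0.938

n = 7, Σa = 104, Σb = 87, Σa² = 1892, Σb² = 1257, Σab = 1061
nΣab − ΣaΣb = 7427 − 9048 = -1621
nΣa² − (Σa)² = 13244 − 10816 = 2428; nΣb² − (Σb)² = 8799 − 7569 = 1230
r = -1621 / √(2428 × 1230) = -1621 / 1728.1319 ≈ -0.938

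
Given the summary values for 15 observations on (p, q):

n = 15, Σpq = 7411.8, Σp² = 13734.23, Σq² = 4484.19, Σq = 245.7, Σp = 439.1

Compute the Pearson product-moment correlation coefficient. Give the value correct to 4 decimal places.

0.3448

r = (nΣpq − ΣpΣq) / √[(nΣp² − (Σp)²)(nΣq² − (Σq)²)]
Numerator: 15×7411.8 − 439.1×245.7 = 3290.13
Denominator: √[(206013.45 − 192808.81)(67262.85 − 60368.49)] = √[13204.64 × 6894.36] = 9541.3595
r = 3290.13 / 9541.3595 ≈ 0.3448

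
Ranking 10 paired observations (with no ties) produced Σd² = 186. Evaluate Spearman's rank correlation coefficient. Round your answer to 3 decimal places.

ρ = 1 − 6Σd² / [n(n²−1)] = 1 − 6×186 / (10×99)
  = 1 − 1116/990 = 1 − 1.1273 ≈ -0.127

-0.127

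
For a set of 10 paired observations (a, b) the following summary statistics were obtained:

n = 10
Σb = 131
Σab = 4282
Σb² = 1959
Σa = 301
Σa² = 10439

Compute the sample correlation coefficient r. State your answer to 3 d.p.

r = (nΣab − ΣaΣb) / √[(nΣa² − (Σa)²)(nΣb² − (Σb)²)]
Numerator: 10×4282 − 301×131 = 3389
Denominator: √[(104390 − 90601)(19590 − 17161)] = √[13789 × 2429] = 5787.3553
r = 3389 / 5787.3553 ≈ 0.586

0.586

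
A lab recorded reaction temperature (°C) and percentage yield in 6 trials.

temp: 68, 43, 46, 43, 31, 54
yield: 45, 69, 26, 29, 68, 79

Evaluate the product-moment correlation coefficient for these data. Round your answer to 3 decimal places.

-0.118

n = 6, Σx = 285, Σy = 316, Σx² = 14315, Σy² = 19168, Σxy = 14844
nΣxy − ΣxΣy = 89064 − 90060 = -996
nΣx² − (Σx)² = 85890 − 81225 = 4665; nΣy² − (Σy)² = 115008 − 99856 = 15152
r = -996 / √(4665 × 15152) = -996 / 8407.3825 ≈ -0.118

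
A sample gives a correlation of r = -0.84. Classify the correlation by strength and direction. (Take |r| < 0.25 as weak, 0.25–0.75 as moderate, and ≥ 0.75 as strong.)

r = -0.84 < 0 so the relationship is negative.
|r| = 0.84, which falls in the strong range.

strong negative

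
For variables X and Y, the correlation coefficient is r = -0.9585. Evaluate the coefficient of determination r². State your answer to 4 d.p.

r² = (-0.9585)² = 0.9187

0.9187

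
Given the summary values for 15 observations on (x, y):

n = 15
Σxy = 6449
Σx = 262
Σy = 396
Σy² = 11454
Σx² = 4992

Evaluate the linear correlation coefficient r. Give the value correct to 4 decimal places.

r = (nΣxy − ΣxΣy) / √[(nΣx² − (Σx)²)(nΣy² − (Σy)²)]
Numerator: 15×6449 − 262×396 = -7017
Denominator: √[(74880 − 68644)(171810 − 156816)] = √[6236 × 14994] = 9669.6734
r = -7017 / 9669.6734 ≈ -0.7257

-0.7257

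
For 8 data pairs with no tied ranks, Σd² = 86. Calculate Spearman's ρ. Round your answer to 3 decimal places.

-0.024

ρ = 1 − 6Σd² / [n(n²−1)] = 1 − 6×86 / (8×63)
  = 1 − 516/504 = 1 − 1.0238 ≈ -0.024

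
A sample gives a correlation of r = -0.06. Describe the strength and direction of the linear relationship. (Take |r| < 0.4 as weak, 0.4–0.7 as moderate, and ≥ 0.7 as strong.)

r = -0.06 < 0 so the relationship is negative.
|r| = 0.06, which falls in the weak range.

weak negative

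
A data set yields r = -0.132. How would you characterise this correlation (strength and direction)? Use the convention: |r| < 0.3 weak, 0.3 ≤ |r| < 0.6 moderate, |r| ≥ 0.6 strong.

r = -0.132 < 0 so the relationship is negative.
|r| = 0.132, which falls in the weak range.

weak negative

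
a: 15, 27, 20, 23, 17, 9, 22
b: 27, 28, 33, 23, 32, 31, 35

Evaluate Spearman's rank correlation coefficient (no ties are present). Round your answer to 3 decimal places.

-0.107

Rank a: 2, 7, 4, 6, 3, 1, 5
Rank b: 2, 3, 6, 1, 5, 4, 7
d = rank(a) − rank(b): 0, 4, -2, 5, -2, -3, -2; Σd² = 62
ρ = 1 − 6Σd² / [n(n²−1)] = 1 − 6×62 / (7×48) = 1 − 372/336 ≈ -0.107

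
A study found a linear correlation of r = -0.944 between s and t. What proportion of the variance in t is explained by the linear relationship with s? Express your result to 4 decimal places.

0.8911

r² = (-0.944)² = 0.8911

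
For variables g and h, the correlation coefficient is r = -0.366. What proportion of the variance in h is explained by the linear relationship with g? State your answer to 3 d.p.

0.134

r² = (-0.366)² = 0.134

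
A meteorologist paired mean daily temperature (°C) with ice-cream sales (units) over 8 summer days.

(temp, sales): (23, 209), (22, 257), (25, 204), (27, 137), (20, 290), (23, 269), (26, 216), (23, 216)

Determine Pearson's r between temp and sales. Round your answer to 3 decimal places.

-0.859

n = 8, Σx = 189, Σy = 1798, Σx² = 4501, Σy² = 419888, Σxy = 41831
nΣxy − ΣxΣy = 334648 − 339822 = -5174
nΣx² − (Σx)² = 36008 − 35721 = 287; nΣy² − (Σy)² = 3359104 − 3232804 = 126300
r = -5174 / √(287 × 126300) = -5174 / 6020.6395 ≈ -0.859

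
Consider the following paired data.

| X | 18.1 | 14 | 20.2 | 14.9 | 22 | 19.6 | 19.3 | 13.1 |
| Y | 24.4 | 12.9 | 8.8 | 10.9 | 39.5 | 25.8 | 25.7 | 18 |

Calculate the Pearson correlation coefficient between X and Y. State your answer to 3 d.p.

0.602

n = 8, ΣX = 141.2, ΣY = 166, ΣX² = 2565.92, ΣY² = 4168.4, ΣXY = 3068.9
nΣXY − ΣXΣY = 24551.2 − 23439.2 = 1112
nΣX² − (ΣX)² = 20527.36 − 19937.44 = 589.92; nΣY² − (ΣY)² = 33347.2 − 27556 = 5791.2
r = 1112 / √(589.92 × 5791.2) = 1112 / 1848.3357 ≈ 0.602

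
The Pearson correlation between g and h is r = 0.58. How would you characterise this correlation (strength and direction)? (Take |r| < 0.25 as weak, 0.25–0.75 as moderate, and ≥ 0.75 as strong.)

r = 0.58 > 0 so the relationship is positive.
|r| = 0.58, which falls in the moderate range.

moderate positive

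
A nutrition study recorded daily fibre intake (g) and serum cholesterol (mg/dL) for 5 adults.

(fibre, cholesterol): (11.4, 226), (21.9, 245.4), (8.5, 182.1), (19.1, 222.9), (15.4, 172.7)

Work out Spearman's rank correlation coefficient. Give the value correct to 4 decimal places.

Rank fibre: 2, 5, 1, 4, 3
Rank cholesterol: 4, 5, 2, 3, 1
d = rank(fibre) − rank(cholesterol): -2, 0, -1, 1, 2; Σd² = 10
ρ = 1 − 6Σd² / [n(n²−1)] = 1 − 6×10 / (5×24) = 1 − 60/120 ≈ 0.5000

0.5000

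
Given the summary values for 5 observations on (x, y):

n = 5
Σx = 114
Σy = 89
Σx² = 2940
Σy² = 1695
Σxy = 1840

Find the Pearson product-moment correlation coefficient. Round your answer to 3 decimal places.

-0.974

r = (nΣxy − ΣxΣy) / √[(nΣx² − (Σx)²)(nΣy² − (Σy)²)]
Numerator: 5×1840 − 114×89 = -946
Denominator: √[(14700 − 12996)(8475 − 7921)] = √[1704 × 554] = 971.6049
r = -946 / 971.6049 ≈ -0.974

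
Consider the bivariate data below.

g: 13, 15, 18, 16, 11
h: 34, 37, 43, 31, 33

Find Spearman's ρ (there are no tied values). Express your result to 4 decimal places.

0.4000

Rank g: 2, 3, 5, 4, 1
Rank h: 3, 4, 5, 1, 2
d = rank(g) − rank(h): -1, -1, 0, 3, -1; Σd² = 12
ρ = 1 − 6Σd² / [n(n²−1)] = 1 − 6×12 / (5×24) = 1 − 72/120 ≈ 0.4000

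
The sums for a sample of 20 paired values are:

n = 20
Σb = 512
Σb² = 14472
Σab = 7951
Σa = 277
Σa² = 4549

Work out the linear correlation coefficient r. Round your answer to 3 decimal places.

0.872

r = (nΣab − ΣaΣb) / √[(nΣa² − (Σa)²)(nΣb² − (Σb)²)]
Numerator: 20×7951 − 277×512 = 17196
Denominator: √[(90980 − 76729)(289440 − 262144)] = √[14251 × 27296] = 19722.9637
r = 17196 / 19722.9637 ≈ 0.872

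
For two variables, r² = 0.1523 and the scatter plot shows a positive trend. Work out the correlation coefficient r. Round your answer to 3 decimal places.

|r| = √0.1523 = 0.390
The association is positive, so r = 0.390.

0.390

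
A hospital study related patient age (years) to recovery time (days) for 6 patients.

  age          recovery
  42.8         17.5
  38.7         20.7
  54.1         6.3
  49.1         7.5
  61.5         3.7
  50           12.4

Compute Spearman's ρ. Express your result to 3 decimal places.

Rank age: 2, 1, 5, 3, 6, 4
Rank recovery: 5, 6, 2, 3, 1, 4
d = rank(age) − rank(recovery): -3, -5, 3, 0, 5, 0; Σd² = 68
ρ = 1 − 6Σd² / [n(n²−1)] = 1 − 6×68 / (6×35) = 1 − 408/210 ≈ -0.943

-0.943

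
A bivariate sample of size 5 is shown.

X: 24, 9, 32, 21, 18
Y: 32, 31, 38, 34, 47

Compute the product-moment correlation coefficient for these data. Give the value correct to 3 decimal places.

n = 5, ΣX = 104, ΣY = 182, ΣX² = 2446, ΣY² = 6794, ΣXY = 3823
nΣXY − ΣXΣY = 19115 − 18928 = 187
nΣX² − (ΣX)² = 12230 − 10816 = 1414; nΣY² − (ΣY)² = 33970 − 33124 = 846
r = 187 / √(1414 × 846) = 187 / 1093.7294 ≈ 0.171

0.171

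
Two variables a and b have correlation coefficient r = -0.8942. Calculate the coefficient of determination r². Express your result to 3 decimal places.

r² = (-0.8942)² = 0.800

0.800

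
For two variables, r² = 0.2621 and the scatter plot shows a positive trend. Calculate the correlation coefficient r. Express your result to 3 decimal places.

|r| = √0.2621 = 0.512
The association is positive, so r = 0.512.

0.512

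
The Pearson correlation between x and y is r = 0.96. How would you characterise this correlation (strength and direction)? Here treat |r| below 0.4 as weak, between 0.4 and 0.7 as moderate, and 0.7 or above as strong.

strong positive

r = 0.96 > 0 so the relationship is positive.
|r| = 0.96, which falls in the strong range.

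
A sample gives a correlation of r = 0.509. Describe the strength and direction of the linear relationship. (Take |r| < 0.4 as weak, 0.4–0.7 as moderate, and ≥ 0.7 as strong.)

moderate positive

r = 0.509 > 0 so the relationship is positive.
|r| = 0.509, which falls in the moderate range.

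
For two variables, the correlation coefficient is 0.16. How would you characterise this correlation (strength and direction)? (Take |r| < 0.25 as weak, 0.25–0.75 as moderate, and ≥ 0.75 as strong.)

weak positive

r = 0.16 > 0 so the relationship is positive.
|r| = 0.16, which falls in the weak range.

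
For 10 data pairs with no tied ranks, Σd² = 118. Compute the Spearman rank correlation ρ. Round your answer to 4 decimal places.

0.2848

ρ = 1 − 6Σd² / [n(n²−1)] = 1 − 6×118 / (10×99)
  = 1 − 708/990 = 1 − 0.71515 ≈ 0.2848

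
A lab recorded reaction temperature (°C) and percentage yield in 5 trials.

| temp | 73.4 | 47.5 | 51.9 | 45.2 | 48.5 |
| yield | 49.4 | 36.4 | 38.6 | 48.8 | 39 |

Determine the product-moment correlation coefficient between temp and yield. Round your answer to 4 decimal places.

n = 5, Σx = 266.5, Σy = 212.2, Σx² = 14732.71, Σy² = 9157.72, Σxy = 11455.56
nΣxy − ΣxΣy = 57277.8 − 56551.3 = 726.5
nΣx² − (Σx)² = 73663.55 − 71022.25 = 2641.3; nΣy² − (Σy)² = 45788.6 − 45028.84 = 759.76
r = 726.5 / √(2641.3 × 759.76) = 726.5 / 1416.5995 ≈ 0.5128

0.5128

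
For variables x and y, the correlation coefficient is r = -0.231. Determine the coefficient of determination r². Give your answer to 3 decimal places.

r² = (-0.231)² = 0.053

0.053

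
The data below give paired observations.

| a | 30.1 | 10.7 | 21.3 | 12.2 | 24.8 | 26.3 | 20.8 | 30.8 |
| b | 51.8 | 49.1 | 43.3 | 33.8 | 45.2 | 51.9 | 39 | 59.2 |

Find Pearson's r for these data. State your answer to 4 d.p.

0.6619

n = 8, Σa = 177, Σb = 373.3, Σa² = 4311.04, Σb² = 17873.67, Σab = 8539.69
nΣab − ΣaΣb = 68317.52 − 66074.1 = 2243.42
nΣa² − (Σa)² = 34488.32 − 31329 = 3159.32; nΣb² − (Σb)² = 142989.36 − 139352.89 = 3636.47
r = 2243.42 / √(3159.32 × 3636.47) = 2243.42 / 3389.5092 ≈ 0.6619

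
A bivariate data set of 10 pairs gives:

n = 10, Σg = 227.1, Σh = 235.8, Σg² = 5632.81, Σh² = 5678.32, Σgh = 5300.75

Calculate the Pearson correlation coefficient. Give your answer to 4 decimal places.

-0.2290

r = (nΣgh − ΣgΣh) / √[(nΣg² − (Σg)²)(nΣh² − (Σh)²)]
Numerator: 10×5300.75 − 227.1×235.8 = -542.68
Denominator: √[(56328.1 − 51574.41)(56783.2 − 55601.64)] = √[4753.69 × 1181.56] = 2369.9726
r = -542.68 / 2369.9726 ≈ -0.2290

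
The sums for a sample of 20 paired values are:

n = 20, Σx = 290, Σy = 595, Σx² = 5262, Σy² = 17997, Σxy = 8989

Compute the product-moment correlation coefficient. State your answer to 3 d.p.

r = (nΣxy − ΣxΣy) / √[(nΣx² − (Σx)²)(nΣy² − (Σy)²)]
Numerator: 20×8989 − 290×595 = 7230
Denominator: √[(105240 − 84100)(359940 − 354025)] = √[21140 × 5915] = 11182.2672
r = 7230 / 11182.2672 ≈ 0.647

0.647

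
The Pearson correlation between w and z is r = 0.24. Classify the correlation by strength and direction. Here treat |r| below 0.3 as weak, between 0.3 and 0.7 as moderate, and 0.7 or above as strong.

r = 0.24 > 0 so the relationship is positive.
|r| = 0.24, which falls in the weak range.

weak positive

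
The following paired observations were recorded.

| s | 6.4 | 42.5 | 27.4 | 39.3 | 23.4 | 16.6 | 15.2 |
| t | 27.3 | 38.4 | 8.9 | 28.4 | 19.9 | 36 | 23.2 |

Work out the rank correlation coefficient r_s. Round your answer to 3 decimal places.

0.286

Rank s: 1, 7, 5, 6, 4, 3, 2
Rank t: 4, 7, 1, 5, 2, 6, 3
d = rank(s) − rank(t): -3, 0, 4, 1, 2, -3, -1; Σd² = 40
ρ = 1 − 6Σd² / [n(n²−1)] = 1 − 6×40 / (7×48) = 1 − 240/336 ≈ 0.286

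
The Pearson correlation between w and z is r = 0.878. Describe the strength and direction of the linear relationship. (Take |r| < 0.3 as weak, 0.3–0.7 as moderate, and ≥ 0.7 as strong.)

strong positive

r = 0.878 > 0 so the relationship is positive.
|r| = 0.878, which falls in the strong range.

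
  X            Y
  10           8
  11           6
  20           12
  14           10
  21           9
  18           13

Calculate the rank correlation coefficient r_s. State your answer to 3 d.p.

0.543

Rank X: 1, 2, 5, 3, 6, 4
Rank Y: 2, 1, 5, 4, 3, 6
d = rank(X) − rank(Y): -1, 1, 0, -1, 3, -2; Σd² = 16
ρ = 1 − 6Σd² / [n(n²−1)] = 1 − 6×16 / (6×35) = 1 − 96/210 ≈ 0.543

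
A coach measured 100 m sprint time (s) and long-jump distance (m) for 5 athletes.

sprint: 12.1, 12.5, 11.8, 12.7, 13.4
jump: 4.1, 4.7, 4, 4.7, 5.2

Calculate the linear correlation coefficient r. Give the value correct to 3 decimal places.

n = 5, Σx = 62.5, Σy = 22.7, Σx² = 782.75, Σy² = 104.03, Σxy = 284.93
nΣxy − ΣxΣy = 1424.65 − 1418.75 = 5.9
nΣx² − (Σx)² = 3913.75 − 3906.25 = 7.5; nΣy² − (Σy)² = 520.15 − 515.29 = 4.86
r = 5.9 / √(7.5 × 4.86) = 5.9 / 6.0374 ≈ 0.977

0.977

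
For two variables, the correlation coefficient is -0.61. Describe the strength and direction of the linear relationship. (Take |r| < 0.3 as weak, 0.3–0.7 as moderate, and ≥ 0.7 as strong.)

r = -0.61 < 0 so the relationship is negative.
|r| = 0.61, which falls in the moderate range.

moderate negative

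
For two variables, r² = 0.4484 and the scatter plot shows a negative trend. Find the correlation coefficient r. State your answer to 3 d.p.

-0.670

|r| = √0.4484 = 0.670
The association is negative, so r = −0.670.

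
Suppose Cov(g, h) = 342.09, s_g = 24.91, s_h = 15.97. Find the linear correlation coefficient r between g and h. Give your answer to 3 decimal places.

r = Cov(g,h) / (s_g · s_h) = 342.09 / (24.91 × 15.97)
  = 342.09 / 397.8127 ≈ 0.860

0.860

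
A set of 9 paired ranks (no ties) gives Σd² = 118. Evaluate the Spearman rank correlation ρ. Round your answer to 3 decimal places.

ρ = 1 − 6Σd² / [n(n²−1)] = 1 − 6×118 / (9×80)
  = 1 − 708/720 = 1 − 0.9833 ≈ 0.017

0.017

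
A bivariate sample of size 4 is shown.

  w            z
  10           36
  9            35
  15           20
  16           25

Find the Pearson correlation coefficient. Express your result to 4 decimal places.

n = 4, Σw = 50, Σz = 116, Σw² = 662, Σz² = 3546, Σwz = 1375
nΣwz − ΣwΣz = 5500 − 5800 = -300
nΣw² − (Σw)² = 2648 − 2500 = 148; nΣz² − (Σz)² = 14184 − 13456 = 728
r = -300 / √(148 × 728) = -300 / 328.2438 ≈ -0.9140

-0.9140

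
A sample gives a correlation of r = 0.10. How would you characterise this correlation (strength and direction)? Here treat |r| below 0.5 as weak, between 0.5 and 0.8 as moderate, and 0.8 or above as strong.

r = 0.10 > 0 so the relationship is positive.
|r| = 0.10, which falls in the weak range.

weak positive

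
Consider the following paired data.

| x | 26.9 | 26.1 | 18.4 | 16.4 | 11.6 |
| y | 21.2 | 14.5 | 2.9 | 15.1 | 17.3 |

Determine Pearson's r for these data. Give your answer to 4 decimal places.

n = 5, Σx = 99.4, Σy = 71, Σx² = 2146.9, Σy² = 1195.4, Σxy = 1450.41
nΣxy − ΣxΣy = 7252.05 − 7057.4 = 194.65
nΣx² − (Σx)² = 10734.5 − 9880.36 = 854.14; nΣy² − (Σy)² = 5977 − 5041 = 936
r = 194.65 / √(854.14 × 936) = 194.65 / 894.1337 ≈ 0.2177

0.2177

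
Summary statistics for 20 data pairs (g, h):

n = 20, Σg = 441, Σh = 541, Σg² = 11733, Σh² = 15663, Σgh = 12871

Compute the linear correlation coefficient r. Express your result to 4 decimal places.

r = (nΣgh − ΣgΣh) / √[(nΣg² − (Σg)²)(nΣh² − (Σh)²)]
Numerator: 20×12871 − 441×541 = 18839
Denominator: √[(234660 − 194481)(313260 − 292681)] = √[40179 × 20579] = 28754.8890
r = 18839 / 28754.8890 ≈ 0.6552

0.6552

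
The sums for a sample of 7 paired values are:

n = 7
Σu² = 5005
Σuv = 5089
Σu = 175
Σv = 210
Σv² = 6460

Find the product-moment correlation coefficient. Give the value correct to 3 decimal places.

-0.507

r = (nΣuv − ΣuΣv) / √[(nΣu² − (Σu)²)(nΣv² − (Σv)²)]
Numerator: 7×5089 − 175×210 = -1127
Denominator: √[(35035 − 30625)(45220 − 44100)] = √[4410 × 1120] = 2222.4311
r = -1127 / 2222.4311 ≈ -0.507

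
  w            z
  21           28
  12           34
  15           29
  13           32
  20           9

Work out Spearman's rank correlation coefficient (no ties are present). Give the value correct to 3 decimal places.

-0.900

Rank w: 5, 1, 3, 2, 4
Rank z: 2, 5, 3, 4, 1
d = rank(w) − rank(z): 3, -4, 0, -2, 3; Σd² = 38
ρ = 1 − 6Σd² / [n(n²−1)] = 1 − 6×38 / (5×24) = 1 − 228/120 ≈ -0.900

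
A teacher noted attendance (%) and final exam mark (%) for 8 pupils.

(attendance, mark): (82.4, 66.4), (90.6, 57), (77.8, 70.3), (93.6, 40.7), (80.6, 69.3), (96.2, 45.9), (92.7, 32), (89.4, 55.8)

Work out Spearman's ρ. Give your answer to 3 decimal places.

-0.881

Rank attendance: 3, 5, 1, 7, 2, 8, 6, 4
Rank mark: 6, 5, 8, 2, 7, 3, 1, 4
d = rank(attendance) − rank(mark): -3, 0, -7, 5, -5, 5, 5, 0; Σd² = 158
ρ = 1 − 6Σd² / [n(n²−1)] = 1 − 6×158 / (8×63) = 1 − 948/504 ≈ -0.881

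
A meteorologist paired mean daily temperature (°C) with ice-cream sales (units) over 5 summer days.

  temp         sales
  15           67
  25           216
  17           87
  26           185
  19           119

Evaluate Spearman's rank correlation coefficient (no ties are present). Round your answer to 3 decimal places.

Rank temp: 1, 4, 2, 5, 3
Rank sales: 1, 5, 2, 4, 3
d = rank(temp) − rank(sales): 0, -1, 0, 1, 0; Σd² = 2
ρ = 1 − 6Σd² / [n(n²−1)] = 1 − 6×2 / (5×24) = 1 − 12/120 ≈ 0.900

0.900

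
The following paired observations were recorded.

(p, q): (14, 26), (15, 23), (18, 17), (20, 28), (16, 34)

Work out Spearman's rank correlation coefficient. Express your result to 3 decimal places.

0.100

Rank p: 1, 2, 4, 5, 3
Rank q: 3, 2, 1, 4, 5
d = rank(p) − rank(q): -2, 0, 3, 1, -2; Σd² = 18
ρ = 1 − 6Σd² / [n(n²−1)] = 1 − 6×18 / (5×24) = 1 − 108/120 ≈ 0.100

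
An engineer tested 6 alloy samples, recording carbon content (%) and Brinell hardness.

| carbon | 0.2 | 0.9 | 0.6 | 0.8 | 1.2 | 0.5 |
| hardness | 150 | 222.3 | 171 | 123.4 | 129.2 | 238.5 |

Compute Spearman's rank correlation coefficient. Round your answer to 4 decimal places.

-0.3143

Rank carbon: 1, 5, 3, 4, 6, 2
Rank hardness: 3, 5, 4, 1, 2, 6
d = rank(carbon) − rank(hardness): -2, 0, -1, 3, 4, -4; Σd² = 46
ρ = 1 − 6Σd² / [n(n²−1)] = 1 − 6×46 / (6×35) = 1 − 276/210 ≈ -0.3143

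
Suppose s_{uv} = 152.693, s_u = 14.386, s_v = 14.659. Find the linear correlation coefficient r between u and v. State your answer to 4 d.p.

r = Cov(u,v) / (s_u · s_v) = 152.693 / (14.386 × 14.659)
  = 152.693 / 210.8844 ≈ 0.7241

0.7241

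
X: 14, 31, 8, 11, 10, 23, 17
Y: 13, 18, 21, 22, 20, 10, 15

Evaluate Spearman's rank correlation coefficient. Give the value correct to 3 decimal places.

-0.643

Rank X: 4, 7, 1, 3, 2, 6, 5
Rank Y: 2, 4, 6, 7, 5, 1, 3
d = rank(X) − rank(Y): 2, 3, -5, -4, -3, 5, 2; Σd² = 92
ρ = 1 − 6Σd² / [n(n²−1)] = 1 − 6×92 / (7×48) = 1 − 552/336 ≈ -0.643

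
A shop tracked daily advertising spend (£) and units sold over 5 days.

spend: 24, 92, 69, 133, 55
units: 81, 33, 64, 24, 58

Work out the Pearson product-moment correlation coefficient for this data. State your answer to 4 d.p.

n = 5, Σx = 373, Σy = 260, Σx² = 34515, Σy² = 15686, Σxy = 15778
nΣxy − ΣxΣy = 78890 − 96980 = -18090
nΣx² − (Σx)² = 172575 − 139129 = 33446; nΣy² − (Σy)² = 78430 − 67600 = 10830
r = -18090 / √(33446 × 10830) = -18090 / 19032.0829 ≈ -0.9505

-0.9505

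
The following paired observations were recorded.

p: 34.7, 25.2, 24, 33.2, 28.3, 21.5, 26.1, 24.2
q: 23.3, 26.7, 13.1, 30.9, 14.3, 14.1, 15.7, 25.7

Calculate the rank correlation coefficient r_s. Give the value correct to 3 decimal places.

Rank p: 8, 4, 2, 7, 6, 1, 5, 3
Rank q: 5, 7, 1, 8, 3, 2, 4, 6
d = rank(p) − rank(q): 3, -3, 1, -1, 3, -1, 1, -3; Σd² = 40
ρ = 1 − 6Σd² / [n(n²−1)] = 1 − 6×40 / (8×63) = 1 − 240/504 ≈ 0.524

0.524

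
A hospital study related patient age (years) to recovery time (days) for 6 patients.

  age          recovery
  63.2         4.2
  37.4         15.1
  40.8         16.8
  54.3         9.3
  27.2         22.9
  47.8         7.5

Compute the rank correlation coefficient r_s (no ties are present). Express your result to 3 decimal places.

Rank age: 6, 2, 3, 5, 1, 4
Rank recovery: 1, 4, 5, 3, 6, 2
d = rank(age) − rank(recovery): 5, -2, -2, 2, -5, 2; Σd² = 66
ρ = 1 − 6Σd² / [n(n²−1)] = 1 − 6×66 / (6×35) = 1 − 396/210 ≈ -0.886

-0.886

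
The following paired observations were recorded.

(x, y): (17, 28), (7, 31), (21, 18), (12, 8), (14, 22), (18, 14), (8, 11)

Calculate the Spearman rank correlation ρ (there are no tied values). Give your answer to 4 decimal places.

Rank x: 5, 1, 7, 3, 4, 6, 2
Rank y: 6, 7, 4, 1, 5, 3, 2
d = rank(x) − rank(y): -1, -6, 3, 2, -1, 3, 0; Σd² = 60
ρ = 1 − 6Σd² / [n(n²−1)] = 1 − 6×60 / (7×48) = 1 − 360/336 ≈ -0.0714

-0.0714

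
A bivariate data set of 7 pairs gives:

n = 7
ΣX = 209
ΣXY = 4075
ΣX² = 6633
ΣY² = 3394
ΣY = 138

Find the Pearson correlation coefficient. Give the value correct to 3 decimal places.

r = (nΣXY − ΣXΣY) / √[(nΣX² − (ΣX)²)(nΣY² − (ΣY)²)]
Numerator: 7×4075 − 209×138 = -317
Denominator: √[(46431 − 43681)(23758 − 19044)] = √[2750 × 4714] = 3600.4861
r = -317 / 3600.4861 ≈ -0.088

-0.088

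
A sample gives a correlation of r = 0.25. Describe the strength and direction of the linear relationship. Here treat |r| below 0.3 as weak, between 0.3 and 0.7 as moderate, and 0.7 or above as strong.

r = 0.25 > 0 so the relationship is positive.
|r| = 0.25, which falls in the weak range.

weak positive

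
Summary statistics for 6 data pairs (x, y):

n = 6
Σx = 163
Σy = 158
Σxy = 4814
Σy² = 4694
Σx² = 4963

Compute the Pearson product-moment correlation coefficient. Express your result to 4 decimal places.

r = (nΣxy − ΣxΣy) / √[(nΣx² − (Σx)²)(nΣy² − (Σy)²)]
Numerator: 6×4814 − 163×158 = 3130
Denominator: √[(29778 − 26569)(28164 − 24964)] = √[3209 × 3200] = 3204.4968
r = 3130 / 3204.4968 ≈ 0.9768

0.9768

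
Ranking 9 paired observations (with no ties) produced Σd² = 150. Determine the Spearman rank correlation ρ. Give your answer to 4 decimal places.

-0.2500

ρ = 1 − 6Σd² / [n(n²−1)] = 1 − 6×150 / (9×80)
  = 1 − 900/720 = 1 − 1.25000 ≈ -0.2500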